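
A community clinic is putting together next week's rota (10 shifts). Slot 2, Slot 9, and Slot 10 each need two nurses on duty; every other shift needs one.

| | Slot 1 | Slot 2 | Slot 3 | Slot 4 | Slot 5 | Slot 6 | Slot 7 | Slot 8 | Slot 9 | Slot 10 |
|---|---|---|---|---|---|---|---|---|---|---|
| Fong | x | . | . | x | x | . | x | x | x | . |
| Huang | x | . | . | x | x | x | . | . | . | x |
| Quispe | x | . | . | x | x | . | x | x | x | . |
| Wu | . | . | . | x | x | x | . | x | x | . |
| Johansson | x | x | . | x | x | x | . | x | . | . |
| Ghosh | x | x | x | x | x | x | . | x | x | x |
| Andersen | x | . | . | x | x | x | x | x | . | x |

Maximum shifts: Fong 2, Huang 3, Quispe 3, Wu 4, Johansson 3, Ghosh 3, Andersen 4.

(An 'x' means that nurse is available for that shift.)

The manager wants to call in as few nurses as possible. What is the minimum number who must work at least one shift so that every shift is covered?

5

13 slots to fill and no one can take more than 4, so at least ⌈13/4⌉ = 4 nurses are needed.
Shifts {Slot 2, Slot 3, Slot 9, Slot 10} need 7 slots, but among the nurses available for them (Fong, Huang, Quispe, Wu, Johansson, Ghosh, and Andersen) any 4 together supply at most 6. So 4 nurses are not enough.
Fong, Huang, Quispe, Johansson, and Ghosh alone can cover everything: Slot 1→Huang, Slot 2→Johansson+Ghosh, Slot 3→Ghosh, Slot 4→Quispe, Slot 5→Johansson, Slot 6→Huang, Slot 7→Fong, Slot 8→Quispe, Slot 9→Fong+Quispe, Slot 10→Huang+Ghosh.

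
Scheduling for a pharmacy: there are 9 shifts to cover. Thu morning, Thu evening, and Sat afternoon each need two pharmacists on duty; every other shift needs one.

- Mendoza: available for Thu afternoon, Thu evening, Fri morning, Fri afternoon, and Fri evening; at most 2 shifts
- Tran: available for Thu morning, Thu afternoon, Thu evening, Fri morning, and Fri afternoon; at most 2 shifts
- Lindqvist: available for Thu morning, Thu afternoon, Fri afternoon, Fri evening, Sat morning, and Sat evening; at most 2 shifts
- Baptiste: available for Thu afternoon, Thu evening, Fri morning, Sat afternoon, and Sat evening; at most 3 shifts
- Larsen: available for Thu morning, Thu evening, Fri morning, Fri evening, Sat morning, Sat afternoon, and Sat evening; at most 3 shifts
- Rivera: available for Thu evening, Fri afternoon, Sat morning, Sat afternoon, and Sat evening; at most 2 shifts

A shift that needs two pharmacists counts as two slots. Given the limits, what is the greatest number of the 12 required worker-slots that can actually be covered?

Total capacity across all pharmacists is 2+2+2+3+3+2 = 14, and 12 slots are needed, so at most 12 can be filled.
An assignment achieving 12: Thu morning→Tran+Lindqvist, Thu afternoon→Mendoza, Thu evening→Baptiste+Larsen, Fri morning→Tran, Fri afternoon→Rivera, Fri evening→Mendoza, Sat morning→Lindqvist, Sat afternoon→Baptiste+Larsen, Sat evening→Baptiste.
Loads: Mendoza 2/2, Tran 2/2, Lindqvist 2/2, Baptiste 3/3, Larsen 2/3, Rivera 1/2.

12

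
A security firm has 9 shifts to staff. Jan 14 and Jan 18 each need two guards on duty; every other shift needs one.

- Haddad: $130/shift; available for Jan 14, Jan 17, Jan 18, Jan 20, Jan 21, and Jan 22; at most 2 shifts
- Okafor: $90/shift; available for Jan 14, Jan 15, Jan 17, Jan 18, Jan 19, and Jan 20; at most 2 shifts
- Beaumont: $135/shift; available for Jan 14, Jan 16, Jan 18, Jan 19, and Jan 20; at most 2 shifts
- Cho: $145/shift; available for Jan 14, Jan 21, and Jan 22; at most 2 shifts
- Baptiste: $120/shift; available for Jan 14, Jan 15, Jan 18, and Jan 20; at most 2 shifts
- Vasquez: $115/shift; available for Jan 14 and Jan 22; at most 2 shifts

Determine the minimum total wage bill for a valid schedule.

Jan 16 can only be covered by Beaumont, so that assignment is forced.
Picking the cheapest available guard for each shift independently would cost $1155, but that ignores the shift limits.
An optimal schedule: Jan 14→Vasquez+Cho, Jan 15→Okafor, Jan 16→Beaumont, Jan 17→Okafor, Jan 18→Baptiste+Haddad, Jan 19→Beaumont, Jan 20→Baptiste, Jan 21→Haddad, Jan 22→Vasquez.
Total: 115 + 145 + 90 + 135 + 90 + 120 + 130 + 135 + 120 + 130 + 115 = $1325.

$1325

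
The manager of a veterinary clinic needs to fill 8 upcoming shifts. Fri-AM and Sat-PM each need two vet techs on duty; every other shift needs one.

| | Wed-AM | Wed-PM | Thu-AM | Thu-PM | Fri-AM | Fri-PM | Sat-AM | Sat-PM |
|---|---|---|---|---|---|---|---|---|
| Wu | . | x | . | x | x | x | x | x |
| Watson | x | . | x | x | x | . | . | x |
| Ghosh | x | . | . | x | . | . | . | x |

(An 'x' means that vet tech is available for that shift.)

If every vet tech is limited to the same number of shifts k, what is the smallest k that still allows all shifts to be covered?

4

With 3 vet techs and 10 worker-slots to fill, someone must work at least ⌈10/3⌉ = 4 shifts, so k ≥ 4.
k = 4 works: Wed-AM→Watson, Wed-PM→Wu, Thu-AM→Watson, Thu-PM→Ghosh, Fri-AM→Wu+Watson, Fri-PM→Wu, Sat-AM→Wu, Sat-PM→Watson+Ghosh.
Loads: Wu 4, Watson 4, Ghosh 2 — all ≤ 4.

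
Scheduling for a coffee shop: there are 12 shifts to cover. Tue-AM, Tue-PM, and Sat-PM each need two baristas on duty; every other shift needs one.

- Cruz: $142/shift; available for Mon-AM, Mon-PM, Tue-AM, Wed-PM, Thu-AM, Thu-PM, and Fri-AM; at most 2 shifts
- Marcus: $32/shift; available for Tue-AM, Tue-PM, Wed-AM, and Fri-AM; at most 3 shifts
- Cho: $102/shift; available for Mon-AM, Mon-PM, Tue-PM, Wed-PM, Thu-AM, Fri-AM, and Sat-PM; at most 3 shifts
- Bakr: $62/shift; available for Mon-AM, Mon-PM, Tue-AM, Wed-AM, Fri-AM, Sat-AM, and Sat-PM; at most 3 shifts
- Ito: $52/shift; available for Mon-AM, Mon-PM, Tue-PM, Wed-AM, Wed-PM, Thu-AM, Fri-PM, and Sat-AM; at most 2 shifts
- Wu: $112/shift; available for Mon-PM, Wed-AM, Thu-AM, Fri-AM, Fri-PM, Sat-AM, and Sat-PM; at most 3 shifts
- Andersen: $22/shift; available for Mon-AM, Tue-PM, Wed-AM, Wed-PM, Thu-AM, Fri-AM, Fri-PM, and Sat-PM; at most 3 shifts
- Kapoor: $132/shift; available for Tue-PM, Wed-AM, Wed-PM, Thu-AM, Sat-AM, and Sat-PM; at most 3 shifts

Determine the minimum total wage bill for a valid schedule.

Thu-PM can only be covered by Cruz, so that assignment is forced.
Picking the cheapest available barista for each shift independently would cost $610, but that ignores the shift limits.
An optimal schedule: Mon-AM→Andersen, Mon-PM→Ito, Tue-AM→Marcus+Bakr, Tue-PM→Marcus+Cho, Wed-AM→Marcus, Wed-PM→Andersen, Thu-AM→Cho, Thu-PM→Cruz, Fri-AM→Bakr, Fri-PM→Andersen, Sat-AM→Ito, Sat-PM→Bakr+Cho.
Total: 22 + 52 + 32 + 62 + 32 + 102 + 32 + 22 + 102 + 142 + 62 + 22 + 52 + 62 + 102 = $900.

$900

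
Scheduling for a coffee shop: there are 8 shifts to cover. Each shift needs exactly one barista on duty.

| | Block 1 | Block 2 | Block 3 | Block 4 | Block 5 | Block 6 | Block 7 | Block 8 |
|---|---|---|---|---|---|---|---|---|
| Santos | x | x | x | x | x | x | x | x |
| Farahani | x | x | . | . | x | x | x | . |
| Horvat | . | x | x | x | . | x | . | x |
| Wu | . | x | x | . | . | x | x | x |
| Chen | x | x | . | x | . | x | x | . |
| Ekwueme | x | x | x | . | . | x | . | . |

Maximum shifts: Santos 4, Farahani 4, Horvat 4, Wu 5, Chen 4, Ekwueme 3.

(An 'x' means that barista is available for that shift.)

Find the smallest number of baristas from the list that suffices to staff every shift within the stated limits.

2

8 slots to fill and no one can take more than 5, so at least ⌈8/5⌉ = 2 baristas are needed.
Santos and Farahani alone can cover everything: Block 1→Santos, Block 2→Farahani, Block 3→Santos, Block 4→Santos, Block 5→Farahani, Block 6→Farahani, Block 7→Farahani, Block 8→Santos.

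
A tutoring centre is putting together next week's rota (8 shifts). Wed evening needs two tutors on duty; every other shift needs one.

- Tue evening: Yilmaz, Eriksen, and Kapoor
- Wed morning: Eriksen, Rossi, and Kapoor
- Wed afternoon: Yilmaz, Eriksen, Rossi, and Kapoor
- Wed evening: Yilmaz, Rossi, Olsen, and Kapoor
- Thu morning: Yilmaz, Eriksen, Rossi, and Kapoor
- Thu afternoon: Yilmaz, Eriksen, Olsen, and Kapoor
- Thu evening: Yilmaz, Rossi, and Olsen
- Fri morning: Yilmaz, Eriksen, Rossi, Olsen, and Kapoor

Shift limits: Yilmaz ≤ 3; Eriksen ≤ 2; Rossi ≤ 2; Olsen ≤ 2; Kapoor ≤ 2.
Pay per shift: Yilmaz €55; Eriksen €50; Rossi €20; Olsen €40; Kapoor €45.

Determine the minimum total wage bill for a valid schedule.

€365

Picking the cheapest available tutor for each shift independently would cost €245, but that ignores the shift limits.
An optimal schedule: Tue evening→Kapoor, Wed morning→Rossi, Wed afternoon→Kapoor, Wed evening→Olsen+Yilmaz, Thu morning→Eriksen, Thu afternoon→Olsen, Thu evening→Rossi, Fri morning→Eriksen.
Total: 45 + 20 + 45 + 40 + 55 + 50 + 40 + 20 + 50 = €365.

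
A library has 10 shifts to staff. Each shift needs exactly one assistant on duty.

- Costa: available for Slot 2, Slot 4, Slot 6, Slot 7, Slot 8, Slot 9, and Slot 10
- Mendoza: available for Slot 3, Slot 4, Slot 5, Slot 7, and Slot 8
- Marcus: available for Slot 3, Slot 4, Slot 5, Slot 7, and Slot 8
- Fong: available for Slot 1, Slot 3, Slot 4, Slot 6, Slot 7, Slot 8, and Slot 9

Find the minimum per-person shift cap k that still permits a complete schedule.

With 4 assistants and 10 worker-slots to fill, someone must work at least ⌈10/4⌉ = 3 shifts, so k ≥ 3.
k = 3 works: Slot 1→Fong, Slot 2→Costa, Slot 3→Mendoza, Slot 4→Mendoza, Slot 5→Mendoza, Slot 6→Costa, Slot 7→Marcus, Slot 8→Marcus, Slot 9→Fong, Slot 10→Costa.
Loads: Costa 3, Mendoza 3, Marcus 2, Fong 2 — all ≤ 3.

3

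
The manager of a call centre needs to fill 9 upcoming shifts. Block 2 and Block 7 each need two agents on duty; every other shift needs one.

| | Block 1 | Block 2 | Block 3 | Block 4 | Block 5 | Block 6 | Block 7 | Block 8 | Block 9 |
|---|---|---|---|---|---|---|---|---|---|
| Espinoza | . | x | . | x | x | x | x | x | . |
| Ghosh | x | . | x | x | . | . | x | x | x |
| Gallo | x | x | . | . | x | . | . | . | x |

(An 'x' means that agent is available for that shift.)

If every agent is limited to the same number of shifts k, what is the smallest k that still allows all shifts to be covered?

4

With 3 agents and 11 worker-slots to fill, someone must work at least ⌈11/3⌉ = 4 shifts, so k ≥ 4.
k = 4 works: Block 1→Ghosh, Block 2→Espinoza+Gallo, Block 3→Ghosh, Block 4→Espinoza, Block 5→Gallo, Block 6→Espinoza, Block 7→Espinoza+Ghosh, Block 8→Ghosh, Block 9→Gallo.
Loads: Espinoza 4, Ghosh 4, Gallo 3 — all ≤ 4.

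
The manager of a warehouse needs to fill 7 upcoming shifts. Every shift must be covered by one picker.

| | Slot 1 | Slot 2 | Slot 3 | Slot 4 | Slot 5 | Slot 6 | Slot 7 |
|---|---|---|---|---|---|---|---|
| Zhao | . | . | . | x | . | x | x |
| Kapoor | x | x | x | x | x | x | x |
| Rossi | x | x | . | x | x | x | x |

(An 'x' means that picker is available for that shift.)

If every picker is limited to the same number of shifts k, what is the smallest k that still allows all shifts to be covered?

3

With 3 pickers and 7 worker-slots to fill, someone must work at least ⌈7/3⌉ = 3 shifts, so k ≥ 3.
k = 3 works: Slot 1→Kapoor, Slot 2→Kapoor, Slot 3→Kapoor, Slot 4→Zhao, Slot 5→Rossi, Slot 6→Zhao, Slot 7→Zhao.
Loads: Zhao 3, Kapoor 3, Rossi 1 — all ≤ 3.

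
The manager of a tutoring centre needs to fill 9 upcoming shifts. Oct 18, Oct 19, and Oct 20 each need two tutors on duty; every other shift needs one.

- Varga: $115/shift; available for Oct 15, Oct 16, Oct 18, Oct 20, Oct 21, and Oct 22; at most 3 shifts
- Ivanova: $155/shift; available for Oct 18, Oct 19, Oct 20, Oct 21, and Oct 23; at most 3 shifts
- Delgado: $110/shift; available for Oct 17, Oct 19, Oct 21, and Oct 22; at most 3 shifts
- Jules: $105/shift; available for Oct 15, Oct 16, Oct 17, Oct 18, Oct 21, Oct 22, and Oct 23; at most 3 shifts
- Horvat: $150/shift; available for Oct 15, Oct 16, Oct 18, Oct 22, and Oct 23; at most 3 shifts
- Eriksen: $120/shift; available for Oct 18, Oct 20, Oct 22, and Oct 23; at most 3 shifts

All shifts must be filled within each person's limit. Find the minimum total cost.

$1385

Oct 19 can only be covered by Ivanova and Delgado, so that assignment is forced.
Picking the cheapest available tutor for each shift independently would cost $1350, but that ignores the shift limits.
An optimal schedule: Oct 15→Jules, Oct 16→Varga, Oct 17→Jules, Oct 18→Varga+Eriksen, Oct 19→Delgado+Ivanova, Oct 20→Varga+Eriksen, Oct 21→Delgado, Oct 22→Delgado, Oct 23→Jules.
Total: 105 + 115 + 105 + 115 + 120 + 110 + 155 + 115 + 120 + 110 + 110 + 105 = $1385.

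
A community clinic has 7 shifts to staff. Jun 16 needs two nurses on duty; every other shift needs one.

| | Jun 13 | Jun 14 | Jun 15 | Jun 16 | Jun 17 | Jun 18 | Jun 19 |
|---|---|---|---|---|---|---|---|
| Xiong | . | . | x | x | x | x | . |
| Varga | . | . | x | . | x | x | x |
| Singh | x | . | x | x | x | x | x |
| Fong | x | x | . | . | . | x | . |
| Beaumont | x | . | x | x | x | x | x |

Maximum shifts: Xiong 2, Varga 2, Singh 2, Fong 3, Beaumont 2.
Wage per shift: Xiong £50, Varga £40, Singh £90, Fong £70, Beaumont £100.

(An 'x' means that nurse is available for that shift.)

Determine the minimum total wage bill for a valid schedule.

£480

Jun 14 can only be covered by Fong, so that assignment is forced.
Picking the cheapest available nurse for each shift independently would cost £440, but that ignores the shift limits.
An optimal schedule: Jun 13→Fong, Jun 14→Fong, Jun 15→Varga, Jun 16→Xiong+Singh, Jun 17→Xiong, Jun 18→Fong, Jun 19→Varga.
Total: 70 + 70 + 40 + 50 + 90 + 50 + 70 + 40 = £480.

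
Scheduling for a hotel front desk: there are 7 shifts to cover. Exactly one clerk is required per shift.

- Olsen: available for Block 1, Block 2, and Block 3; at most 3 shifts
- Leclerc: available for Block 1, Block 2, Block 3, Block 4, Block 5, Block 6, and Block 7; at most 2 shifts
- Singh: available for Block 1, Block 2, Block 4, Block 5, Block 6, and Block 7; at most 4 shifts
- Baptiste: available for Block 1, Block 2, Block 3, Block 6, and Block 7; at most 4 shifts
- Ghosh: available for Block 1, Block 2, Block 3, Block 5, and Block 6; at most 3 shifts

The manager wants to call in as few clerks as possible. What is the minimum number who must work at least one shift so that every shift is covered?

7 slots to fill and no one can take more than 4, so at least ⌈7/4⌉ = 2 clerks are needed.
Olsen and Singh alone can cover everything: Block 1→Olsen, Block 2→Olsen, Block 3→Olsen, Block 4→Singh, Block 5→Singh, Block 6→Singh, Block 7→Singh.

2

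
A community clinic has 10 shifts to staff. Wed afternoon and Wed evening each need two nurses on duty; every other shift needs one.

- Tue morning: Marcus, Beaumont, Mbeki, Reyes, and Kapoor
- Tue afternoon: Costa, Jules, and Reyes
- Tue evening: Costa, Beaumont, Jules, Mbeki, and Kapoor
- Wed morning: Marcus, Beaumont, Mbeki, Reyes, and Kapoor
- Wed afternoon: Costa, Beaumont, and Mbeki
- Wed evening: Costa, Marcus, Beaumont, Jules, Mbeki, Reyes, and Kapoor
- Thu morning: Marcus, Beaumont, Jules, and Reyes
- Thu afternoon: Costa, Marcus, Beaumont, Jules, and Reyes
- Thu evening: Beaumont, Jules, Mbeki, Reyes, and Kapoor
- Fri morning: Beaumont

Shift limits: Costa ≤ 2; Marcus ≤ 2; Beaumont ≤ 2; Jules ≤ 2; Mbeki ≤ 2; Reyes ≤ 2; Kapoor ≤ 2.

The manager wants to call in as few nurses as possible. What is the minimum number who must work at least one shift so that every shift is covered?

6

12 slots to fill and no one can take more than 2, so at least ⌈12/2⌉ = 6 nurses are needed.
Costa, Marcus, Beaumont, Jules, Mbeki, and Reyes alone can cover everything: Tue morning→Marcus, Tue afternoon→Costa, Tue evening→Jules, Wed morning→Marcus, Wed afternoon→Costa+Beaumont, Wed evening→Mbeki+Reyes, Thu morning→Jules, Thu afternoon→Reyes, Thu evening→Mbeki, Fri morning→Beaumont.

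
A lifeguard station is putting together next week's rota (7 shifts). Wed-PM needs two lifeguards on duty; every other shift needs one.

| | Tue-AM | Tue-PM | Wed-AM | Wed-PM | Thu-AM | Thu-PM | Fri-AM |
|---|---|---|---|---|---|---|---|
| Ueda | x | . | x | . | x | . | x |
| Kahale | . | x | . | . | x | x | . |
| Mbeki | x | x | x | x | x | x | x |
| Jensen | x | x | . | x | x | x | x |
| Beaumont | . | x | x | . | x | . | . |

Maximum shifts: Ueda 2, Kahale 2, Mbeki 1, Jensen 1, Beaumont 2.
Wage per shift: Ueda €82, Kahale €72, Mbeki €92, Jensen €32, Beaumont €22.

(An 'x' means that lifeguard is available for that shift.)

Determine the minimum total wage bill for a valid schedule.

Wed-PM can only be covered by Mbeki and Jensen, so that assignment is forced.
Picking the cheapest available lifeguard for each shift independently would cost €286, but that ignores the shift limits.
An optimal schedule: Tue-AM→Ueda, Tue-PM→Kahale, Wed-AM→Beaumont, Wed-PM→Mbeki+Jensen, Thu-AM→Beaumont, Thu-PM→Kahale, Fri-AM→Ueda.
Total: 82 + 72 + 22 + 92 + 32 + 22 + 72 + 82 = €476.

€476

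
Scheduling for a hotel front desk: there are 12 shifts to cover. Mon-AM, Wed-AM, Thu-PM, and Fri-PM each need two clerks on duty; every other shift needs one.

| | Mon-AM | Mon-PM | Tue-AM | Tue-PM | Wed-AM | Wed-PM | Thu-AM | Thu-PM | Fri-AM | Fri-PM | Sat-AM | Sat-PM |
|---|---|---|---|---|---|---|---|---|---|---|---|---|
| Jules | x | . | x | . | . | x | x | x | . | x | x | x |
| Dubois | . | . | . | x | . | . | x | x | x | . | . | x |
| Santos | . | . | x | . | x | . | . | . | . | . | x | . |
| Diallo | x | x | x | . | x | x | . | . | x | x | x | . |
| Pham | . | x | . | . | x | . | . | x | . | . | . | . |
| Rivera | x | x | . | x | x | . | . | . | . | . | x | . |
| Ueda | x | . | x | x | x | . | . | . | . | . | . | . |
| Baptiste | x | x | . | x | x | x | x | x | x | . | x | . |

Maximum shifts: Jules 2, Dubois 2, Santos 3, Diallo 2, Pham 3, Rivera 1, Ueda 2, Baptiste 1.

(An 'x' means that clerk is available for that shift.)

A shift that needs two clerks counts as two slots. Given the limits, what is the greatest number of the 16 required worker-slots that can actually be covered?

Total capacity across all clerks is 2+2+3+2+3+1+2+1 = 16, and 16 slots are needed, so at most 16 can be filled.
An assignment achieving 16: Mon-AM→Rivera+Ueda, Mon-PM→Pham, Tue-AM→Santos, Tue-PM→Ueda, Wed-AM→Santos+Pham, Wed-PM→Diallo, Thu-AM→Dubois, Thu-PM→Pham+Baptiste, Fri-AM→Dubois, Fri-PM→Jules+Diallo, Sat-AM→Santos, Sat-PM→Jules.
Loads: Jules 2/2, Dubois 2/2, Santos 3/3, Diallo 2/2, Pham 3/3, Rivera 1/1, Ueda 2/2, Baptiste 1/1.

16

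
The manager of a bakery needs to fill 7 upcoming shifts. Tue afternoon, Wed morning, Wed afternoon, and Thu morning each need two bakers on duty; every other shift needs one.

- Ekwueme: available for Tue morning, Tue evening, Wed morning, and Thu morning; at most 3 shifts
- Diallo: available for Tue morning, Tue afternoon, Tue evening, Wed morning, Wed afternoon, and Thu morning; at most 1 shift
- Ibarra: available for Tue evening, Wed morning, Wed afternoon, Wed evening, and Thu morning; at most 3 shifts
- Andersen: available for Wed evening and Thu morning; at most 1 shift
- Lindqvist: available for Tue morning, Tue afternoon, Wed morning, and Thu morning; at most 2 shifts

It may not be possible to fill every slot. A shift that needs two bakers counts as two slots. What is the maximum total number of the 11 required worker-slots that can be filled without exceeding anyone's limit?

Total capacity across all bakers is 3+1+3+1+2 = 10, and 11 slots are needed, so at most 10 can be filled.
An assignment achieving 10: Tue morning→Ekwueme, Tue afternoon→Diallo+Lindqvist, Tue evening→Ekwueme, Wed morning→Ekwueme+Ibarra, Wed afternoon→Ibarra, Wed evening→Ibarra, Thu morning→Andersen+Lindqvist.
Loads: Ekwueme 3/3, Diallo 1/1, Ibarra 3/3, Andersen 1/1, Lindqvist 2/2.

10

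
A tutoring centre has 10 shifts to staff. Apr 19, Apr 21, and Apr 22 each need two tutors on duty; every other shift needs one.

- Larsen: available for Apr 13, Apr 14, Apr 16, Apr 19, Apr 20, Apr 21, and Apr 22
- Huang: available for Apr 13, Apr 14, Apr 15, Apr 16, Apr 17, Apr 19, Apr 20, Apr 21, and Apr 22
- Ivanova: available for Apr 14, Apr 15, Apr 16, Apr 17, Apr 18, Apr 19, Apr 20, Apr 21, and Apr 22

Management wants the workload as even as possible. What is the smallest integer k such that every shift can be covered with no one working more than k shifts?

With 3 tutors and 13 worker-slots to fill, someone must work at least ⌈13/3⌉ = 5 shifts, so k ≥ 5.
k = 5 works: Apr 13→Larsen, Apr 14→Larsen, Apr 15→Huang, Apr 16→Larsen, Apr 17→Huang, Apr 18→Ivanova, Apr 19→Larsen+Huang, Apr 20→Larsen, Apr 21→Huang+Ivanova, Apr 22→Huang+Ivanova.
Loads: Larsen 5, Huang 5, Ivanova 3 — all ≤ 5.

5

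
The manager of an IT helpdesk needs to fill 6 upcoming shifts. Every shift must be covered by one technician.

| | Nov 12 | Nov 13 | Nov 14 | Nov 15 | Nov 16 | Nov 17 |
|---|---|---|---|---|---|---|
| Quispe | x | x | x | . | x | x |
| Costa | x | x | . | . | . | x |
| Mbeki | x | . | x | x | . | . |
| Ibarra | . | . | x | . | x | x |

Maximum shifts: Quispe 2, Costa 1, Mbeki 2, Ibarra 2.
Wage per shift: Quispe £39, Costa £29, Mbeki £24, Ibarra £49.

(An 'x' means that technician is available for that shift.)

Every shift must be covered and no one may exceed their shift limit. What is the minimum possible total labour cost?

£204

Nov 15 can only be covered by Mbeki, so that assignment is forced.
Picking the cheapest available technician for each shift independently would cost £169, but that ignores the shift limits.
An optimal schedule: Nov 12→Costa, Nov 13→Quispe, Nov 14→Mbeki, Nov 15→Mbeki, Nov 16→Quispe, Nov 17→Ibarra.
Total: 29 + 39 + 24 + 24 + 39 + 49 = £204.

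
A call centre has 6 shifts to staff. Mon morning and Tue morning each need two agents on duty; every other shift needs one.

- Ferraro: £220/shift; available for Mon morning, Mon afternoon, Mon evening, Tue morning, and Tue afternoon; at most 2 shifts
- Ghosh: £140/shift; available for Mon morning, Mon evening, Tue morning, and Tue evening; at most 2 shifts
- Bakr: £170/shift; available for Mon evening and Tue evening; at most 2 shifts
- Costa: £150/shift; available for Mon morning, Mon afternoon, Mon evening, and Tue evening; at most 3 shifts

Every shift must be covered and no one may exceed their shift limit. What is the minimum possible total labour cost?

Tue morning can only be covered by Ferraro and Ghosh, so that assignment is forced.
Tue afternoon can only be covered by Ferraro, so that assignment is forced.
Picking the cheapest available agent for each shift independently would cost £1300, but that ignores the shift limits.
An optimal schedule: Mon morning→Ghosh+Costa, Mon afternoon→Costa, Mon evening→Bakr, Tue morning→Ghosh+Ferraro, Tue afternoon→Ferraro, Tue evening→Costa.
Total: 140 + 150 + 150 + 170 + 140 + 220 + 220 + 150 = £1340.

£1340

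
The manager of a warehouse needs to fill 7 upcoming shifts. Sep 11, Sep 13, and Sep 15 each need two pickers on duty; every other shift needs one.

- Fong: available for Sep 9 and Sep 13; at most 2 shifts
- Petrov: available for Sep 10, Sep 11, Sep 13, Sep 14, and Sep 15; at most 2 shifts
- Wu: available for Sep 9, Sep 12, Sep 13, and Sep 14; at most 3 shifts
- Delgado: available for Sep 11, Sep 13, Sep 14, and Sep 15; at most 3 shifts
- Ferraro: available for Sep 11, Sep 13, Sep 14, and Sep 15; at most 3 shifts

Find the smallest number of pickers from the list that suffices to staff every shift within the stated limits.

4

10 slots to fill and no one can take more than 3, so at least ⌈10/3⌉ = 4 pickers are needed.
Petrov, Wu, Delgado, and Ferraro alone can cover everything: Sep 9→Wu, Sep 10→Petrov, Sep 11→Petrov+Delgado, Sep 12→Wu, Sep 13→Delgado+Ferraro, Sep 14→Wu, Sep 15→Delgado+Ferraro.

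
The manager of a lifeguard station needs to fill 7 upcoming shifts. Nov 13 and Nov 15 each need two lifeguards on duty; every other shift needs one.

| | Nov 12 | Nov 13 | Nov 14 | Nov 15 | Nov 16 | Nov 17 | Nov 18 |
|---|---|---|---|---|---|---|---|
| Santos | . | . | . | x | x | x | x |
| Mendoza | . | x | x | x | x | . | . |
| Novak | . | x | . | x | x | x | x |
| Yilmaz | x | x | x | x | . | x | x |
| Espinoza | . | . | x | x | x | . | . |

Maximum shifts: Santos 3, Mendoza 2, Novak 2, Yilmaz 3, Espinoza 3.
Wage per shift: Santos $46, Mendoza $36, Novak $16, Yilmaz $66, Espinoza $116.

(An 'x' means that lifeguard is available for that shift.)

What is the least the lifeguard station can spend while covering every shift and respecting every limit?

Nov 12 can only be covered by Yilmaz, so that assignment is forced.
Picking the cheapest available lifeguard for each shift independently would cost $254, but that ignores the shift limits.
An optimal schedule: Nov 12→Yilmaz, Nov 13→Mendoza+Novak, Nov 14→Mendoza, Nov 15→Novak+Yilmaz, Nov 16→Santos, Nov 17→Santos, Nov 18→Santos.
Total: 66 + 36 + 16 + 36 + 16 + 66 + 46 + 46 + 46 = $374.

$374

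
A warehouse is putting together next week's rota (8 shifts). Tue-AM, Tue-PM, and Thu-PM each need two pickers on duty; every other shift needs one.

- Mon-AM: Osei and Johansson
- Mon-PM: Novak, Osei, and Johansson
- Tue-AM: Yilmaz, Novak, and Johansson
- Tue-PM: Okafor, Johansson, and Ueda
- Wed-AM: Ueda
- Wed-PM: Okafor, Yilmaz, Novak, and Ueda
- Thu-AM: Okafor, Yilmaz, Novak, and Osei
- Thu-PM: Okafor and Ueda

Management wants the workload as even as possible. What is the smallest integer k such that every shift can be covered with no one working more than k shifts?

2

With 6 pickers and 11 worker-slots to fill, someone must work at least ⌈11/6⌉ = 2 shifts, so k ≥ 2.
k = 2 works: Mon-AM→Osei, Mon-PM→Novak, Tue-AM→Yilmaz+Novak, Tue-PM→Okafor+Johansson, Wed-AM→Ueda, Wed-PM→Yilmaz, Thu-AM→Osei, Thu-PM→Okafor+Ueda.
Loads: Okafor 2, Yilmaz 2, Novak 2, Osei 2, Johansson 1, Ueda 2 — all ≤ 2.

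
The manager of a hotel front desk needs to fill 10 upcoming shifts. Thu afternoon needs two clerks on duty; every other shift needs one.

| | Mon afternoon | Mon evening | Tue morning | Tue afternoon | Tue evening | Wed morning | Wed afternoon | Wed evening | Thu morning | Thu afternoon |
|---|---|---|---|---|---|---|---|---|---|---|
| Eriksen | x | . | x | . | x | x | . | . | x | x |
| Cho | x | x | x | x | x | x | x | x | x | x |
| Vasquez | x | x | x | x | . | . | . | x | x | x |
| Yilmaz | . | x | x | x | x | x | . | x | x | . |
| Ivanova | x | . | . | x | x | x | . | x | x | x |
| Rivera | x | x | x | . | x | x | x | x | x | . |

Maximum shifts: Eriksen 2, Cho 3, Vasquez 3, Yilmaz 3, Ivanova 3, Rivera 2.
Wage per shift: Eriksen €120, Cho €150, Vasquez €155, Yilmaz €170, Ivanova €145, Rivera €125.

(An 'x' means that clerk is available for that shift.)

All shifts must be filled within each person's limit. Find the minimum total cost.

Picking the cheapest available clerk for each shift independently would cost €1385, but that ignores the shift limits.
An optimal schedule: Mon afternoon→Eriksen, Mon evening→Rivera, Tue morning→Eriksen, Tue afternoon→Ivanova, Tue evening→Ivanova, Wed morning→Ivanova, Wed afternoon→Rivera, Wed evening→Cho, Thu morning→Cho, Thu afternoon→Cho+Vasquez.
Total: 120 + 125 + 120 + 145 + 145 + 145 + 125 + 150 + 150 + 150 + 155 = €1530.

€1530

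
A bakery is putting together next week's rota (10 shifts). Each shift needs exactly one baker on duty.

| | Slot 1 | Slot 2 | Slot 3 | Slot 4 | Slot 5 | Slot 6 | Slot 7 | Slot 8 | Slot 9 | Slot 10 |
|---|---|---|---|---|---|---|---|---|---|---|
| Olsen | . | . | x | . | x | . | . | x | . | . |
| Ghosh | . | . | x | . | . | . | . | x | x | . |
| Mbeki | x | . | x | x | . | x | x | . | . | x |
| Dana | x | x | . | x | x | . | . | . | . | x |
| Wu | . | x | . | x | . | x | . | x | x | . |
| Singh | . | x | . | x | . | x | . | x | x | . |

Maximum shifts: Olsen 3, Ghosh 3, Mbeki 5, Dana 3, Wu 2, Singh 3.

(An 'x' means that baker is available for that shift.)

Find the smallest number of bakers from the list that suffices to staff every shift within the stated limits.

10 slots to fill and no one can take more than 5, so at least ⌈10/5⌉ = 2 bakers are needed.
Any 2 bakers together have capacity at most 5+3 = 8 < 10 slots, so 2 can never suffice.
Olsen, Mbeki, and Wu alone can cover everything: Slot 1→Mbeki, Slot 2→Wu, Slot 3→Olsen, Slot 4→Mbeki, Slot 5→Olsen, Slot 6→Mbeki, Slot 7→Mbeki, Slot 8→Olsen, Slot 9→Wu, Slot 10→Mbeki.

3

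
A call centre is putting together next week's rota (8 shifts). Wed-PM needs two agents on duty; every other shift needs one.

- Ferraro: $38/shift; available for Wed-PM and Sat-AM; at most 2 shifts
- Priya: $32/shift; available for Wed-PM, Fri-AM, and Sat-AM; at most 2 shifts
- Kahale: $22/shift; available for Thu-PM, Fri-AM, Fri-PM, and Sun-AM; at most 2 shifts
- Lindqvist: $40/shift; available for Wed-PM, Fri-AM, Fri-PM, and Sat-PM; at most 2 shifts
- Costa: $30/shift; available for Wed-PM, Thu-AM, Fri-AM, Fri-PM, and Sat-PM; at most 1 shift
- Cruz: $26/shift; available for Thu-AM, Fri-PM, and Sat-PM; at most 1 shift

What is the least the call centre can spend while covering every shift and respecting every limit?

Thu-PM can only be covered by Kahale, so that assignment is forced.
Sun-AM can only be covered by Kahale, so that assignment is forced.
Picking the cheapest available agent for each shift independently would cost $234, but that ignores the shift limits.
An optimal schedule: Wed-PM→Priya+Ferraro, Thu-AM→Cruz, Thu-PM→Kahale, Fri-AM→Priya, Fri-PM→Lindqvist, Sat-AM→Ferraro, Sat-PM→Costa, Sun-AM→Kahale.
Total: 32 + 38 + 26 + 22 + 32 + 40 + 38 + 30 + 22 = $280.

$280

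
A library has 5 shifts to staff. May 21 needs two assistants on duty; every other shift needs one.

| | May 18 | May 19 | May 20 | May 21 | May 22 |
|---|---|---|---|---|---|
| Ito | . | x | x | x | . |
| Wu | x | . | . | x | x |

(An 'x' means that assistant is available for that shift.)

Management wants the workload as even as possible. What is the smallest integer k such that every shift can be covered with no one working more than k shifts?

With 2 assistants and 6 worker-slots to fill, someone must work at least ⌈6/2⌉ = 3 shifts, so k ≥ 3.
k = 3 works: May 18→Wu, May 19→Ito, May 20→Ito, May 21→Ito+Wu, May 22→Wu.
Loads: Ito 3, Wu 3 — all ≤ 3.

3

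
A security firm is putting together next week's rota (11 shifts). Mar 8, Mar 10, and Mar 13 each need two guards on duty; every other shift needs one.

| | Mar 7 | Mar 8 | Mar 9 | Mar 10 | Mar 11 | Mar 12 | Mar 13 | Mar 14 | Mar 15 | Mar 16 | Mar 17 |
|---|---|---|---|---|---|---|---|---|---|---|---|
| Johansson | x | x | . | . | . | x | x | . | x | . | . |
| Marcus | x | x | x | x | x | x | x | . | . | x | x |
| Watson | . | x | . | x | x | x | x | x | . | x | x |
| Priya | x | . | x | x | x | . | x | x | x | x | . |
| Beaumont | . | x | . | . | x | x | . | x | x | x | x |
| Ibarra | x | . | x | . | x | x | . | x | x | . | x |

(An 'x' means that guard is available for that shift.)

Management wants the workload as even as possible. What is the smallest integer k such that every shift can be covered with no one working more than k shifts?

3

With 6 guards and 14 worker-slots to fill, someone must work at least ⌈14/6⌉ = 3 shifts, so k ≥ 3.
k = 3 works: Mar 7→Johansson, Mar 8→Johansson+Beaumont, Mar 9→Marcus, Mar 10→Marcus+Watson, Mar 11→Priya, Mar 12→Beaumont, Mar 13→Watson+Priya, Mar 14→Watson, Mar 15→Johansson, Mar 16→Marcus, Mar 17→Beaumont.
Loads: Johansson 3, Marcus 3, Watson 3, Priya 2, Beaumont 3, Ibarra 0 — all ≤ 3.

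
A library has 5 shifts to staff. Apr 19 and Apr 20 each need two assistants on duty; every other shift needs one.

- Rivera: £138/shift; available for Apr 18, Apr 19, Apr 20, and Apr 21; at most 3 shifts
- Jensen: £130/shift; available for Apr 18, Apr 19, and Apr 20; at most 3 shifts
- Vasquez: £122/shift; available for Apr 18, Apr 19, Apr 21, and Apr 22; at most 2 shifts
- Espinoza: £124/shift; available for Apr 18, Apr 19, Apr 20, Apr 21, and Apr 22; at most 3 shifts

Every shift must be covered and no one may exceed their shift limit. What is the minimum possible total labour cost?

Picking the cheapest available assistant for each shift independently would cost £866, but that ignores the shift limits.
An optimal schedule: Apr 18→Espinoza, Apr 19→Espinoza+Jensen, Apr 20→Espinoza+Jensen, Apr 21→Vasquez, Apr 22→Vasquez.
Total: 124 + 124 + 130 + 124 + 130 + 122 + 122 = £876.

£876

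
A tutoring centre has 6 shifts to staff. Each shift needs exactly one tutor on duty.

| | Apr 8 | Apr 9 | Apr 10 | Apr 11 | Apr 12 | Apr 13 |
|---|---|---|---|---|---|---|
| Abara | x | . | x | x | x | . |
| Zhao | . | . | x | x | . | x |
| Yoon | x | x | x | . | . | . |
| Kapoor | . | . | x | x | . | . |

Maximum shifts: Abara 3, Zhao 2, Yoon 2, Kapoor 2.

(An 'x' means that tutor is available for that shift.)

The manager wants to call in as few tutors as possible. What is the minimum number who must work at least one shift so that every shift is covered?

3

6 slots to fill and no one can take more than 3, so at least ⌈6/3⌉ = 2 tutors are needed.
Any 2 tutors together have capacity at most 3+2 = 5 < 6 slots, so 2 can never suffice.
Abara, Zhao, and Yoon alone can cover everything: Apr 8→Abara, Apr 9→Yoon, Apr 10→Zhao, Apr 11→Abara, Apr 12→Abara, Apr 13→Zhao.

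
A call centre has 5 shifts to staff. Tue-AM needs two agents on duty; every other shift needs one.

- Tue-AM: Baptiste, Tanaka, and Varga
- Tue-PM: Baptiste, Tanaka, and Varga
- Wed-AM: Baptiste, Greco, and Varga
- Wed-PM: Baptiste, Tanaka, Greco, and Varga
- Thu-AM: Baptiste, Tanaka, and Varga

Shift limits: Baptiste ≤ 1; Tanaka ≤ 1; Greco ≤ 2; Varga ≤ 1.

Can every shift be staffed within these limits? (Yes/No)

No

Shifts {Tue-AM, Tue-PM, Thu-AM} need 4 worker-slots in total, but the agents available for any of those shifts (Baptiste, Tanaka, and Varga) can supply at most 3 among them. So no valid schedule exists.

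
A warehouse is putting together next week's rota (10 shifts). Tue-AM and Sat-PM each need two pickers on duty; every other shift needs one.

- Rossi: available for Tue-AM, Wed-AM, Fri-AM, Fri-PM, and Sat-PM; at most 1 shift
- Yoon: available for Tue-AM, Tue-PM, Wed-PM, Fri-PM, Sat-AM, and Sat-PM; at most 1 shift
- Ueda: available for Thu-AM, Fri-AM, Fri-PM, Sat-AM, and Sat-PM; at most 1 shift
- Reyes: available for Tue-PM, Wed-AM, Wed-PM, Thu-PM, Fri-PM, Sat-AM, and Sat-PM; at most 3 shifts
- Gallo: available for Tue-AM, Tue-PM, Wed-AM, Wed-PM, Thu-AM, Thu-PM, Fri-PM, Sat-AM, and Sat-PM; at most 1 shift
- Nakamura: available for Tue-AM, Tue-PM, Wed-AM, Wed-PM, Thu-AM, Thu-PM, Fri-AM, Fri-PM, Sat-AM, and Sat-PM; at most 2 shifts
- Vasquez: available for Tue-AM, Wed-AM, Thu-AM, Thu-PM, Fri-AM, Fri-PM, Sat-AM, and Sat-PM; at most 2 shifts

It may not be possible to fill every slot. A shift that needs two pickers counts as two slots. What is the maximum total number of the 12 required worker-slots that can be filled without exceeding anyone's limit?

Total capacity across all pickers is 1+1+1+3+1+2+2 = 11, and 12 slots are needed, so at most 11 can be filled.
An assignment achieving 11: Tue-AM→Gallo+Nakamura, Tue-PM→Yoon, Wed-AM→Reyes, Wed-PM→Reyes, Thu-AM→Ueda, Thu-PM→Reyes, Fri-AM→Rossi, Fri-PM→Vasquez, Sat-AM→Nakamura, Sat-PM→Vasquez.
Loads: Rossi 1/1, Yoon 1/1, Ueda 1/1, Reyes 3/3, Gallo 1/1, Nakamura 2/2, Vasquez 2/2.

11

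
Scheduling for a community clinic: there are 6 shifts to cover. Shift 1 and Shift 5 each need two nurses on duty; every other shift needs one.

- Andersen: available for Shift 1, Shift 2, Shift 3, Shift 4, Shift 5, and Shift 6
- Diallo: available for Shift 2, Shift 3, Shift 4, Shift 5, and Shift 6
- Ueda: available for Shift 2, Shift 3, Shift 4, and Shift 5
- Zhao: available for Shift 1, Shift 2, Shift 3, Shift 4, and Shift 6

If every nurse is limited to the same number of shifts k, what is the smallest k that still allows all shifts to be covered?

With 4 nurses and 8 worker-slots to fill, someone must work at least ⌈8/4⌉ = 2 shifts, so k ≥ 2.
k = 2 works: Shift 1→Andersen+Zhao, Shift 2→Ueda, Shift 3→Ueda, Shift 4→Zhao, Shift 5→Andersen+Diallo, Shift 6→Diallo.
Loads: Andersen 2, Diallo 2, Ueda 2, Zhao 2 — all ≤ 2.

2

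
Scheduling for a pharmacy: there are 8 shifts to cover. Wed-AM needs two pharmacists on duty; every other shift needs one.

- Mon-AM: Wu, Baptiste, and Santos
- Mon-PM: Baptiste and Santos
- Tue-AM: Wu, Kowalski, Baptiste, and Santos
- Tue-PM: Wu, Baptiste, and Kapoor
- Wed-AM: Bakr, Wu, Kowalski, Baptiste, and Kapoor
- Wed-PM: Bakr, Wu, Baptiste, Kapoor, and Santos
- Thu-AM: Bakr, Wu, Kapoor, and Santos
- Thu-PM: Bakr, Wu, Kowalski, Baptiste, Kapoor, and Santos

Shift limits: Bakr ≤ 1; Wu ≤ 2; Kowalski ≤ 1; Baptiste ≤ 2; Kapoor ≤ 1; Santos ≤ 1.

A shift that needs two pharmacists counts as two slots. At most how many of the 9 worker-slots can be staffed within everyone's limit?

Total capacity across all pharmacists is 1+2+1+2+1+1 = 8, and 9 slots are needed, so at most 8 can be filled.
An assignment achieving 8: Mon-AM→Wu, Mon-PM→Baptiste, Tue-AM→Kowalski, Tue-PM→Wu, Wed-AM→Baptiste+Kapoor, Wed-PM→Santos, Thu-AM→Bakr.
Loads: Bakr 1/1, Wu 2/2, Kowalski 1/1, Baptiste 2/2, Kapoor 1/1, Santos 1/1.

8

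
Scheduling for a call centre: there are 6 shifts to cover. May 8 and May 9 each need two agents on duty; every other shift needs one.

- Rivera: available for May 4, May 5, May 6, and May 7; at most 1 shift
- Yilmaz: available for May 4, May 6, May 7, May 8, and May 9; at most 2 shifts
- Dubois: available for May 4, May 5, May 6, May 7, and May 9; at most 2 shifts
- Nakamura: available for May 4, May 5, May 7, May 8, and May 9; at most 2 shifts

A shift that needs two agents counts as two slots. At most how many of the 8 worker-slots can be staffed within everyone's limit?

Total capacity across all agents is 1+2+2+2 = 7, and 8 slots are needed, so at most 7 can be filled.
An assignment achieving 7: May 4→Dubois, May 5→Rivera, May 6→Yilmaz, May 8→Yilmaz+Nakamura, May 9→Dubois+Nakamura.
Loads: Rivera 1/1, Yilmaz 2/2, Dubois 2/2, Nakamura 2/2.

7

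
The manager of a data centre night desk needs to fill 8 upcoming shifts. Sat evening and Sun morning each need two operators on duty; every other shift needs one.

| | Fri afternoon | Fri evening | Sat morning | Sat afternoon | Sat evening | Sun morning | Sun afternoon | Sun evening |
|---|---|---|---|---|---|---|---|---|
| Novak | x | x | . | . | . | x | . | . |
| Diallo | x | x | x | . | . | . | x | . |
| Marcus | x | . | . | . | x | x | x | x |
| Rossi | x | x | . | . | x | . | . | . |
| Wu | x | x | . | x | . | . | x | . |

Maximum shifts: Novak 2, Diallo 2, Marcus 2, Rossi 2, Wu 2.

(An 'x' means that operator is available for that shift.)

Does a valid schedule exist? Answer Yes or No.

Total capacity is 10 and 10 slots are needed, so capacity alone doesn't rule it out.
Shifts {Sat evening, Sun morning, Sun evening} need 5 worker-slots in total, but the operators available for any of those shifts (Novak, Marcus, and Rossi) can supply at most 4 among them. So no valid schedule exists.

No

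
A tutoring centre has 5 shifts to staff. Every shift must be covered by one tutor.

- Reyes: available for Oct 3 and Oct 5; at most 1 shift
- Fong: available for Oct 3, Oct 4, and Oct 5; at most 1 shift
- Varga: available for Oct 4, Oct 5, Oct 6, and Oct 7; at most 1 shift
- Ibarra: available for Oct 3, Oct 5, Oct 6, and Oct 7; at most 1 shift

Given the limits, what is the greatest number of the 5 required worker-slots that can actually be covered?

4

Total capacity across all tutors is 1+1+1+1 = 4, and 5 slots are needed, so at most 4 can be filled.
An assignment achieving 4: Oct 3→Reyes, Oct 4→Fong, Oct 6→Varga, Oct 7→Ibarra.
Loads: Reyes 1/1, Fong 1/1, Varga 1/1, Ibarra 1/1.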